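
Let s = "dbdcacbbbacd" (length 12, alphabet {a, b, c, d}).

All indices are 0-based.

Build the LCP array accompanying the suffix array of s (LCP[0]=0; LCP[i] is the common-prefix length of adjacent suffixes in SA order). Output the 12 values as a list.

[0, 2, 0, 1, 2, 1, 0, 1, 1, 0, 1, 1]

rank | idx | suffix
   0 |   4 | acbbbacd
   1 |   9 | acd
   2 |   8 | bacd
   3 |   7 | bbacd
   4 |   6 | bbbacd
   5 |   1 | bdcacbbbacd
   6 |   3 | cacbbbacd
   7 |   5 | cbbbacd
   8 |  10 | cd
   9 |  11 | d
  10 |   0 | dbdcacbbbacd
  11 |   2 | dcacbbbacd

SA = [4, 9, 8, 7, 6, 1, 3, 5, 10, 11, 0, 2]
rank  pair      lcp
   1  s[4:],s[9:]  2  'ac'
   2  s[9:],s[8:]  0  ''
   3  s[8:],s[7:]  1  'b'
   4  s[7:],s[6:]  2  'bb'
   5  s[6:],s[1:]  1  'b'
   6  s[1:],s[3:]  0  ''
   7  s[3:],s[5:]  1  'c'
   8  s[5:],s[10:]  1  'c'
   9  s[10:],s[11:]  0  ''
  10  s[11:],s[0:]  1  'd'
  11  s[0:],s[2:]  1  'd'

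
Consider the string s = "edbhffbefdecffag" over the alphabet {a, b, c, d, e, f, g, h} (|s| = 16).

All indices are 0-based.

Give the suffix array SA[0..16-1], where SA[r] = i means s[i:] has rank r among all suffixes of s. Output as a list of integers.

[14, 6, 2, 11, 1, 9, 10, 0, 7, 13, 5, 8, 12, 4, 15, 3]

rank→(start, suffix):
  0 → (14, 'ag')
  1 → (6, 'befdecffag')
  2 → (2, 'bhffbefdecffag')
  3 → (11, 'cffag')
  4 → (1, 'dbhffbefdecffag')
  5 → (9, 'decffag')
  6 → (10, 'ecffag')
  7 → (0, 'edbhffbefdecffag')
  8 → (7, 'efdecffag')
  9 → (13, 'fag')
  10 → (5, 'fbefdecffag')
  11 → (8, 'fdecffag')
  12 → (12, 'ffag')
  13 → (4, 'ffbefdecffag')
  14 → (15, 'g')
  15 → (3, 'hffbefdecffag')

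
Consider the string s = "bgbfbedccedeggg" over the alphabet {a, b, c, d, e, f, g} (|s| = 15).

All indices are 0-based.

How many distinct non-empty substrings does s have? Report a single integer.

rank→(start, suffix):
  0 → (4, 'bedccedeggg')
  1 → (2, 'bfbedccedeggg')
  2 → (0, 'bgbfbedccedeggg')
  3 → (7, 'ccedeggg')
  4 → (8, 'cedeggg')
  5 → (6, 'dccedeggg')
  6 → (10, 'deggg')
  7 → (5, 'edccedeggg')
  8 → (9, 'edeggg')
  9 → (11, 'eggg')
  10 → (3, 'fbedccedeggg')
  11 → (14, 'g')
  12 → (1, 'gbfbedccedeggg')
  13 → (13, 'gg')
  14 → (12, 'ggg')

SA = [4, 2, 0, 7, 8, 6, 10, 5, 9, 11, 3, 14, 1, 13, 12]
rank  pair      lcp
   1  s[4:],s[2:]  1  'b'
   2  s[2:],s[0:]  1  'b'
   3  s[0:],s[7:]  0  ''
   4  s[7:],s[8:]  1  'c'
   5  s[8:],s[6:]  0  ''
   6  s[6:],s[10:]  1  'd'
   7  s[10:],s[5:]  0  ''
   8  s[5:],s[9:]  2  'ed'
   9  s[9:],s[11:]  1  'e'
  10  s[11:],s[3:]  0  ''
  11  s[3:],s[14:]  0  ''
  12  s[14:],s[1:]  1  'g'
  13  s[1:],s[13:]  1  'g'
  14  s[13:],s[12:]  2  'gg'

n(n+1)/2 = 15·16/2 = 120
Σ LCP = 0 + 1 + 1 + 0 + 1 + 0 + 1 + 0 + 2 + 1 + 0 + 0 + 1 + 1 + 2 = 11
distinct = 120 − 11 = 109

109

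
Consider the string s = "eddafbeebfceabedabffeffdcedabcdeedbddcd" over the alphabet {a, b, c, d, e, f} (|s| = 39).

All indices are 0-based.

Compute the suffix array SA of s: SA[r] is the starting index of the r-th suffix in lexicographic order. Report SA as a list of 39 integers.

[27, 12, 16, 3, 28, 34, 13, 5, 8, 17, 37, 29, 10, 24, 38, 26, 15, 2, 33, 36, 23, 1, 35, 30, 11, 7, 25, 14, 32, 0, 6, 31, 20, 4, 9, 22, 19, 21, 18]

sorted suffixes:
  #0 SA[0]=27  'abcdeedbddcd'
  #1 SA[1]=12  'abedabffeffdcedabcdeedbddcd'
  #2 SA[2]=16  'abffeffdcedabcdeedbddcd'
  #3 SA[3]=3  'afbeebfceabedabffeffdcedabcdeedbddcd'
  #4 SA[4]=28  'bcdeedbddcd'
  #5 SA[5]=34  'bddcd'
  #6 SA[6]=13  'bedabffeffdcedabcdeedbddcd'
  #7 SA[7]=5  'beebfceabedabffeffdcedabcdeedbddcd'
  #8 SA[8]=8  'bfceabedabffeffdcedabcdeedbddcd'
  #9 SA[9]=17  'bffeffdcedabcdeedbddcd'
  #10 SA[10]=37  'cd'
  #11 SA[11]=29  'cdeedbddcd'
  #12 SA[12]=10  'ceabedabffeffdcedabcdeedbddcd'
  #13 SA[13]=24  'cedabcdeedbddcd'
  #14 SA[14]=38  'd'
  #15 SA[15]=26  'dabcdeedbddcd'
  #16 SA[16]=15  'dabffeffdcedabcdeedbddcd'
  #17 SA[17]=2  'dafbeebfceabedabffeffdcedabcdeedbddcd'
  #18 SA[18]=33  'dbddcd'
  #19 SA[19]=36  'dcd'
  #20 SA[20]=23  'dcedabcdeedbddcd'
  #21 SA[21]=1  'ddafbeebfceabedabffeffdcedabcdeedbddcd'
  #22 SA[22]=35  'ddcd'
  #23 SA[23]=30  'deedbddcd'
  #24 SA[24]=11  'eabedabffeffdcedabcdeedbddcd'
  #25 SA[25]=7  'ebfceabedabffeffdcedabcdeedbddcd'
  #26 SA[26]=25  'edabcdeedbddcd'
  #27 SA[27]=14  'edabffeffdcedabcdeedbddcd'
  #28 SA[28]=32  'edbddcd'
  #29 SA[29]=0  'eddafbeebfceabedabffeffdcedabcdeedbddcd'
  #30 SA[30]=6  'eebfceabedabffeffdcedabcdeedbddcd'
  #31 SA[31]=31  'eedbddcd'
  #32 SA[32]=20  'effdcedabcdeedbddcd'
  #33 SA[33]=4  'fbeebfceabedabffeffdcedabcdeedbddcd'
  #34 SA[34]=9  'fceabedabffeffdcedabcdeedbddcd'
  #35 SA[35]=22  'fdcedabcdeedbddcd'
  #36 SA[36]=19  'feffdcedabcdeedbddcd'
  #37 SA[37]=21  'ffdcedabcdeedbddcd'
  #38 SA[38]=18  'ffeffdcedabcdeedbddcd'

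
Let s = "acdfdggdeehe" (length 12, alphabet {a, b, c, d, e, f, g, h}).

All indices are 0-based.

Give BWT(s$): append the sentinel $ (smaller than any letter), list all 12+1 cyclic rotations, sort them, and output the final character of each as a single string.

e$agcfhdedgde

rank  rotation       last
    0  $acdfdggdeehe  e
    1  acdfdggdeehe$  $
    2  cdfdggdeehe$a  a
    3  deehe$acdfdgg  g
    4  dfdggdeehe$ac  c
    5  dggdeehe$acdf  f
    6  e$acdfdggdeeh  h
    7  eehe$acdfdggd  d
    8  ehe$acdfdggde  e
    9  fdggdeehe$acd  d
   10  gdeehe$acdfdg  g
   11  ggdeehe$acdfd  d
   12  he$acdfdggdee  e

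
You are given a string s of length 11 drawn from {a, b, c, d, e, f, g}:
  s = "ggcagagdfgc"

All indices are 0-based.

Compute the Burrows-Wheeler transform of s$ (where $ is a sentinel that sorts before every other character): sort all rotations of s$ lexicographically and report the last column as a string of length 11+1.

rank  rotation      last
    0  $ggcagagdfgc  c
    1  agagdfgc$ggc  c
    2  agdfgc$ggcag  g
    3  c$ggcagagdfg  g
    4  cagagdfgc$gg  g
    5  dfgc$ggcagag  g
    6  fgc$ggcagagd  d
    7  gagdfgc$ggca  a
    8  gc$ggcagagdf  f
    9  gcagagdfgc$g  g
   10  gdfgc$ggcaga  a
   11  ggcagagdfgc$  $

ccggggdafga$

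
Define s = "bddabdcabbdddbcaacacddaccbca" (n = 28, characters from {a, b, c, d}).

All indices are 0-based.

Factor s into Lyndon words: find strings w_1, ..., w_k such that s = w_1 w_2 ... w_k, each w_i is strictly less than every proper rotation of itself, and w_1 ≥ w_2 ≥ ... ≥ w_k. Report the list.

emit factor 1: 'bdd' (i=0, period=3)
emit factor 2: 'abdc' (i=3, period=4)
emit factor 3: 'abbdddbc' (i=7, period=8)
emit factor 4: 'aacacddaccbc' (i=15, period=12)
emit factor 5: 'a' (i=27, period=1)

["bdd", "abdc", "abbdddbc", "aacacddaccbc", "a"]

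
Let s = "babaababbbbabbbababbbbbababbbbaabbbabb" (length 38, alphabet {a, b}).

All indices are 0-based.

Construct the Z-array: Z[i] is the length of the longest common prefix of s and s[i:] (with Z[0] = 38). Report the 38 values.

[38, 0, 2, 0, 0, 3, 0, 1, 1, 1, 3, 0, 1, 1, 4, 0, 3, 0, 1, 1, 1, 1, 4, 0, 3, 0, 1, 1, 1, 2, 0, 0, 1, 1, 3, 0, 1, 1]

Z[0]=38
i=1: outside box; Z[1]=0
i=2: outside box; Z[2]=2 extend→box=[2,4)
i=3: min(r-i=1, Z[1]=0)=0; Z[3]=0
i=4: outside box; Z[4]=0
i=5: outside box; Z[5]=3 extend→box=[5,8)
i=6: min(r-i=2, Z[1]=0)=0; Z[6]=0
i=7: min(r-i=1, Z[2]=2)=1; Z[7]=1
i=8: outside box; Z[8]=1 extend→box=[8,9)
i=9: outside box; Z[9]=1 extend→box=[9,10)
i=10: outside box; Z[10]=3 extend→box=[10,13)
i=11: min(r-i=2, Z[1]=0)=0; Z[11]=0
i=12: min(r-i=1, Z[2]=2)=1; Z[12]=1
i=13: outside box; Z[13]=1 extend→box=[13,14)
i=14: outside box; Z[14]=4 extend→box=[14,18)
i=15: min(r-i=3, Z[1]=0)=0; Z[15]=0
i=16: min(r-i=2, Z[2]=2)=2; Z[16]=3 extend→box=[16,19)
i=17: min(r-i=2, Z[1]=0)=0; Z[17]=0
i=18: min(r-i=1, Z[2]=2)=1; Z[18]=1
i=19: outside box; Z[19]=1 extend→box=[19,20)
i=20: outside box; Z[20]=1 extend→box=[20,21)
i=21: outside box; Z[21]=1 extend→box=[21,22)
i=22: outside box; Z[22]=4 extend→box=[22,26)
i=23: min(r-i=3, Z[1]=0)=0; Z[23]=0
i=24: min(r-i=2, Z[2]=2)=2; Z[24]=3 extend→box=[24,27)
i=25: min(r-i=2, Z[1]=0)=0; Z[25]=0
i=26: min(r-i=1, Z[2]=2)=1; Z[26]=1
i=27: outside box; Z[27]=1 extend→box=[27,28)
i=28: outside box; Z[28]=1 extend→box=[28,29)
i=29: outside box; Z[29]=2 extend→box=[29,31)
i=30: min(r-i=1, Z[1]=0)=0; Z[30]=0
i=31: outside box; Z[31]=0
i=32: outside box; Z[32]=1 extend→box=[32,33)
i=33: outside box; Z[33]=1 extend→box=[33,34)
i=34: outside box; Z[34]=3 extend→box=[34,37)
i=35: min(r-i=2, Z[1]=0)=0; Z[35]=0
i=36: min(r-i=1, Z[2]=2)=1; Z[36]=1
i=37: outside box; Z[37]=1 extend→box=[37,38)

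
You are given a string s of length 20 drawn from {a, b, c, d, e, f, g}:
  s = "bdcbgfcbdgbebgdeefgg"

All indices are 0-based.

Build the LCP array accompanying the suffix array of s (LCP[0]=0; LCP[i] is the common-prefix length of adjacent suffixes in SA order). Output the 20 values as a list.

rank→(start, suffix):
  0 → (0, 'bdcbgfcbdgbebgdeefgg')
  1 → (7, 'bdgbebgdeefgg')
  2 → (10, 'bebgdeefgg')
  3 → (12, 'bgdeefgg')
  4 → (3, 'bgfcbdgbebgdeefgg')
  5 → (6, 'cbdgbebgdeefgg')
  6 → (2, 'cbgfcbdgbebgdeefgg')
  7 → (1, 'dcbgfcbdgbebgdeefgg')
  8 → (14, 'deefgg')
  9 → (8, 'dgbebgdeefgg')
  10 → (11, 'ebgdeefgg')
  11 → (15, 'eefgg')
  12 → (16, 'efgg')
  13 → (5, 'fcbdgbebgdeefgg')
  14 → (17, 'fgg')
  15 → (19, 'g')
  16 → (9, 'gbebgdeefgg')
  17 → (13, 'gdeefgg')
  18 → (4, 'gfcbdgbebgdeefgg')
  19 → (18, 'gg')

SA = [0, 7, 10, 12, 3, 6, 2, 1, 14, 8, 11, 15, 16, 5, 17, 19, 9, 13, 4, 18]
i: (SA[i-1],SA[i]) lcp shared
  1: (0,7) 2 'bd'
  2: (7,10) 1 'b'
  3: (10,12) 1 'b'
  4: (12,3) 2 'bg'
  5: (3,6) 0 ''
  6: (6,2) 2 'cb'
  7: (2,1) 0 ''
  8: (1,14) 1 'd'
  9: (14,8) 1 'd'
  10: (8,11) 0 ''
  11: (11,15) 1 'e'
  12: (15,16) 1 'e'
  13: (16,5) 0 ''
  14: (5,17) 1 'f'
  15: (17,19) 0 ''
  16: (19,9) 1 'g'
  17: (9,13) 1 'g'
  18: (13,4) 1 'g'
  19: (4,18) 1 'g'

[0, 2, 1, 1, 2, 0, 2, 0, 1, 1, 0, 1, 1, 0, 1, 0, 1, 1, 1, 1]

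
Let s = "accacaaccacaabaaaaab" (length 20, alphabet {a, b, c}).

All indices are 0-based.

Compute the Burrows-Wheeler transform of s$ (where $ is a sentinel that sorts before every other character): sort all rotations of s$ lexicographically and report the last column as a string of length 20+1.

bbaaaccaacca$aaaaccaa

rank  rotation               last
    0  $accacaaccacaabaaaaab  b
    1  aaaaab$accacaaccacaab  b
    2  aaaab$accacaaccacaaba  a
    3  aaab$accacaaccacaabaa  a
    4  aab$accacaaccacaabaaa  a
    5  aabaaaaab$accacaaccac  c
    6  aaccacaabaaaaab$accac  c
    7  ab$accacaaccacaabaaaa  a
    8  abaaaaab$accacaaccaca  a
    9  acaabaaaaab$accacaacc  c
   10  acaaccacaabaaaaab$acc  c
   11  accacaabaaaaab$accaca  a
   12  accacaaccacaabaaaaab$  $
   13  b$accacaaccacaabaaaaa  a
   14  baaaaab$accacaaccacaa  a
   15  caabaaaaab$accacaacca  a
   16  caaccacaabaaaaab$acca  a
   17  cacaabaaaaab$accacaac  c
   18  cacaaccacaabaaaaab$ac  c
   19  ccacaabaaaaab$accacaa  a
   20  ccacaaccacaabaaaaab$a  a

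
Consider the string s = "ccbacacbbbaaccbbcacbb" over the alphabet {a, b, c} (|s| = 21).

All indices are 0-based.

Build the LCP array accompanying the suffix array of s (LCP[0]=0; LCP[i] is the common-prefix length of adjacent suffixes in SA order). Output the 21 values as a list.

[0, 1, 2, 4, 2, 0, 1, 2, 1, 2, 2, 2, 1, 0, 5, 1, 2, 3, 3, 1, 3]

rank | idx | suffix
   0 |  10 | aaccbbcacbb
   1 |   3 | acacbbbaaccbbcacbb
   2 |  17 | acbb
   3 |   5 | acbbbaaccbbcacbb
   4 |  11 | accbbcacbb
   5 |  20 | b
   6 |   9 | baaccbbcacbb
   7 |   2 | bacacbbbaaccbbcacbb
   8 |  19 | bb
   9 |   8 | bbaaccbbcacbb
  10 |   7 | bbbaaccbbcacbb
  11 |  14 | bbcacbb
  12 |  15 | bcacbb
  13 |  16 | cacbb
  14 |   4 | cacbbbaaccbbcacbb
  15 |   1 | cbacacbbbaaccbbcacbb
  16 |  18 | cbb
  17 |   6 | cbbbaaccbbcacbb
  18 |  13 | cbbcacbb
  19 |   0 | ccbacacbbbaaccbbcacbb
  20 |  12 | ccbbcacbb

SA = [10, 3, 17, 5, 11, 20, 9, 2, 19, 8, 7, 14, 15, 16, 4, 1, 18, 6, 13, 0, 12]
i: (SA[i-1],SA[i]) lcp shared
  1: (10,3) 1 'a'
  2: (3,17) 2 'ac'
  3: (17,5) 4 'acbb'
  4: (5,11) 2 'ac'
  5: (11,20) 0 ''
  6: (20,9) 1 'b'
  7: (9,2) 2 'ba'
  8: (2,19) 1 'b'
  9: (19,8) 2 'bb'
  10: (8,7) 2 'bb'
  11: (7,14) 2 'bb'
  12: (14,15) 1 'b'
  13: (15,16) 0 ''
  14: (16,4) 5 'cacbb'
  15: (4,1) 1 'c'
  16: (1,18) 2 'cb'
  17: (18,6) 3 'cbb'
  18: (6,13) 3 'cbb'
  19: (13,0) 1 'c'
  20: (0,12) 3 'ccb'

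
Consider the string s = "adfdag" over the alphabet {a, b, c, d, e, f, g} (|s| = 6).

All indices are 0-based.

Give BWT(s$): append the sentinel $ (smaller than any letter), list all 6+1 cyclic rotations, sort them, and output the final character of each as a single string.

g$dfada

rank  rotation last
    0  $adfdag  g
    1  adfdag$  $
    2  ag$adfd  d
    3  dag$adf  f
    4  dfdag$a  a
    5  fdag$ad  d
    6  g$adfda  a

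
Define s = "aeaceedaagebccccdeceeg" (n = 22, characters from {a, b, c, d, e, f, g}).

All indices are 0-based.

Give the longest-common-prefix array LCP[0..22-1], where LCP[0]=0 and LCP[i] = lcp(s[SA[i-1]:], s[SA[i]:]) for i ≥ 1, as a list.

rank | idx | suffix
   0 |   7 | aagebccccdeceeg
   1 |   2 | aceedaagebccccdeceeg
   2 |   0 | aeaceedaagebccccdeceeg
   3 |   8 | agebccccdeceeg
   4 |  11 | bccccdeceeg
   5 |  12 | ccccdeceeg
   6 |  13 | cccdeceeg
   7 |  14 | ccdeceeg
   8 |  15 | cdeceeg
   9 |   3 | ceedaagebccccdeceeg
  10 |  18 | ceeg
  11 |   6 | daagebccccdeceeg
  12 |  16 | deceeg
  13 |   1 | eaceedaagebccccdeceeg
  14 |  10 | ebccccdeceeg
  15 |  17 | eceeg
  16 |   5 | edaagebccccdeceeg
  17 |   4 | eedaagebccccdeceeg
  18 |  19 | eeg
  19 |  20 | eg
  20 |  21 | g
  21 |   9 | gebccccdeceeg

SA = [7, 2, 0, 8, 11, 12, 13, 14, 15, 3, 18, 6, 16, 1, 10, 17, 5, 4, 19, 20, 21, 9]
i: (SA[i-1],SA[i]) lcp shared
  1: (7,2) 1 'a'
  2: (2,0) 1 'a'
  3: (0,8) 1 'a'
  4: (8,11) 0 ''
  5: (11,12) 0 ''
  6: (12,13) 3 'ccc'
  7: (13,14) 2 'cc'
  8: (14,15) 1 'c'
  9: (15,3) 1 'c'
  10: (3,18) 3 'cee'
  11: (18,6) 0 ''
  12: (6,16) 1 'd'
  13: (16,1) 0 ''
  14: (1,10) 1 'e'
  15: (10,17) 1 'e'
  16: (17,5) 1 'e'
  17: (5,4) 1 'e'
  18: (4,19) 2 'ee'
  19: (19,20) 1 'e'
  20: (20,21) 0 ''
  21: (21,9) 1 'g'

[0, 1, 1, 1, 0, 0, 3, 2, 1, 1, 3, 0, 1, 0, 1, 1, 1, 1, 2, 1, 0, 1]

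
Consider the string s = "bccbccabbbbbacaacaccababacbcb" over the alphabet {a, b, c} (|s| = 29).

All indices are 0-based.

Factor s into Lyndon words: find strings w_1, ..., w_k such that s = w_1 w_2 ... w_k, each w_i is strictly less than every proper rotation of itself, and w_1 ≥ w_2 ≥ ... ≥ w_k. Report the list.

["bcc", "bcc", "abbbbbac", "aacaccababacbcb"]

emit factor 1: 'bcc' (i=0, period=3)
emit factor 2: 'bcc' (i=3, period=3)
emit factor 3: 'abbbbbac' (i=6, period=8)
emit factor 4: 'aacaccababacbcb' (i=14, period=15)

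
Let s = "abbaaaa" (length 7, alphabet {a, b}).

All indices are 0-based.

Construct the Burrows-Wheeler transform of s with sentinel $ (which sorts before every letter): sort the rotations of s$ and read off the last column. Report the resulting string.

aaaab$ba

rank  rotation  last
    0  $abbaaaa  a
    1  a$abbaaa  a
    2  aa$abbaa  a
    3  aaa$abba  a
    4  aaaa$abb  b
    5  abbaaaa$  $
    6  baaaa$ab  b
    7  bbaaaa$a  a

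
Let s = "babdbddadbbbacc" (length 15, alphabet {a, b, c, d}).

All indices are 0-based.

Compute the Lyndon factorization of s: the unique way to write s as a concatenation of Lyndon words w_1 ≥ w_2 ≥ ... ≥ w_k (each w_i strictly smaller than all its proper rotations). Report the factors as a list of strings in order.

["b", "abdbddadbbbacc"]

emit factor 1: 'b' (i=0, period=1)
emit factor 2: 'abdbddadbbbacc' (i=1, period=14)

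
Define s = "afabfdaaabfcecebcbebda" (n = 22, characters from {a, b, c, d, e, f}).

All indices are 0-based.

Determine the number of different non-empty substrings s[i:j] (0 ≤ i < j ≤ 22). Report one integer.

230

rank→(start, suffix):
  0 → (21, 'a')
  1 → (6, 'aaabfcecebcbebda')
  2 → (7, 'aabfcecebcbebda')
  3 → (8, 'abfcecebcbebda')
  4 → (2, 'abfdaaabfcecebcbebda')
  5 → (0, 'afabfdaaabfcecebcbebda')
  6 → (15, 'bcbebda')
  7 → (19, 'bda')
  8 → (17, 'bebda')
  9 → (9, 'bfcecebcbebda')
  10 → (3, 'bfdaaabfcecebcbebda')
  11 → (16, 'cbebda')
  12 → (13, 'cebcbebda')
  13 → (11, 'cecebcbebda')
  14 → (20, 'da')
  15 → (5, 'daaabfcecebcbebda')
  16 → (14, 'ebcbebda')
  17 → (18, 'ebda')
  18 → (12, 'ecebcbebda')
  19 → (1, 'fabfdaaabfcecebcbebda')
  20 → (10, 'fcecebcbebda')
  21 → (4, 'fdaaabfcecebcbebda')

SA = [21, 6, 7, 8, 2, 0, 15, 19, 17, 9, 3, 16, 13, 11, 20, 5, 14, 18, 12, 1, 10, 4]
rank  pair      lcp
   1  s[21:],s[6:]  1  'a'
   2  s[6:],s[7:]  2  'aa'
   3  s[7:],s[8:]  1  'a'
   4  s[8:],s[2:]  3  'abf'
   5  s[2:],s[0:]  1  'a'
   6  s[0:],s[15:]  0  ''
   7  s[15:],s[19:]  1  'b'
   8  s[19:],s[17:]  1  'b'
   9  s[17:],s[9:]  1  'b'
  10  s[9:],s[3:]  2  'bf'
  11  s[3:],s[16:]  0  ''
  12  s[16:],s[13:]  1  'c'
  13  s[13:],s[11:]  2  'ce'
  14  s[11:],s[20:]  0  ''
  15  s[20:],s[5:]  2  'da'
  16  s[5:],s[14:]  0  ''
  17  s[14:],s[18:]  2  'eb'
  18  s[18:],s[12:]  1  'e'
  19  s[12:],s[1:]  0  ''
  20  s[1:],s[10:]  1  'f'
  21  s[10:],s[4:]  1  'f'

n(n+1)/2 = 22·23/2 = 253
Σ LCP = 0 + 1 + 2 + 1 + 3 + 1 + 0 + 1 + 1 + 1 + 2 + 0 + 1 + 2 + 0 + 2 + 0 + 2 + 1 + 0 + 1 + 1 = 23
distinct = 253 − 23 = 230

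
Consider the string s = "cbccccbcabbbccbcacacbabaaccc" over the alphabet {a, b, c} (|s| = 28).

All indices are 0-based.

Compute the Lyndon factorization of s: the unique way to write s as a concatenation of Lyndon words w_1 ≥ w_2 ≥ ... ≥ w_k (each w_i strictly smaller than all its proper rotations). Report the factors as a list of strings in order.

emit factor 1: 'c' (i=0, period=1)
emit factor 2: 'bcccc' (i=1, period=5)
emit factor 3: 'bc' (i=6, period=2)
emit factor 4: 'abbbccbcacacb' (i=8, period=13)
emit factor 5: 'ab' (i=21, period=2)
emit factor 6: 'aaccc' (i=23, period=5)

["c", "bcccc", "bc", "abbbccbcacacb", "ab", "aaccc"]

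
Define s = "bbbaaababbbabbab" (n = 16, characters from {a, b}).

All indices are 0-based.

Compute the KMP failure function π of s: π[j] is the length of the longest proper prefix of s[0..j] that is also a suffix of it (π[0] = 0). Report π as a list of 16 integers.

[0, 1, 2, 0, 0, 0, 1, 0, 1, 2, 3, 4, 1, 2, 0, 1]

π[0] = 0
j=1 s[j]='b': π[1]=1 (border 'b')
j=2 s[j]='b': π[2]=2 (border 'bb')
j=3 s[j]='a': k: 2→1→0; π[3]=0 (border '')
j=4 s[j]='a': π[4]=0 (border '')
j=5 s[j]='a': π[5]=0 (border '')
j=6 s[j]='b': π[6]=1 (border 'b')
j=7 s[j]='a': k: 1→0; π[7]=0 (border '')
j=8 s[j]='b': π[8]=1 (border 'b')
j=9 s[j]='b': π[9]=2 (border 'bb')
j=10 s[j]='b': π[10]=3 (border 'bbb')
j=11 s[j]='a': π[11]=4 (border 'bbba')
j=12 s[j]='b': k: 4→0; π[12]=1 (border 'b')
j=13 s[j]='b': π[13]=2 (border 'bb')
j=14 s[j]='a': k: 2→1→0; π[14]=0 (border '')
j=15 s[j]='b': π[15]=1 (border 'b')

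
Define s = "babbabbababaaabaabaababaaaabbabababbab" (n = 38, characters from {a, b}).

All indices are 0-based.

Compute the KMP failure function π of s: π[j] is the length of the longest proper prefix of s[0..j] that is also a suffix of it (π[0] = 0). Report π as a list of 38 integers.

π[0] = 0
j=1 s[j]='a': π[1]=0 (border '')
j=2 s[j]='b': π[2]=1 (border 'b')
j=3 s[j]='b': k: 1→0; π[3]=1 (border 'b')
j=4 s[j]='a': π[4]=2 (border 'ba')
j=5 s[j]='b': π[5]=3 (border 'bab')
j=6 s[j]='b': π[6]=4 (border 'babb')
j=7 s[j]='a': π[7]=5 (border 'babba')
j=8 s[j]='b': π[8]=6 (border 'babbab')
j=9 s[j]='a': k: 6→3→1; π[9]=2 (border 'ba')
j=10 s[j]='b': π[10]=3 (border 'bab')
j=11 s[j]='a': k: 3→1; π[11]=2 (border 'ba')
j=12 s[j]='a': k: 2→0; π[12]=0 (border '')
j=13 s[j]='a': π[13]=0 (border '')
j=14 s[j]='b': π[14]=1 (border 'b')
j=15 s[j]='a': π[15]=2 (border 'ba')
j=16 s[j]='a': k: 2→0; π[16]=0 (border '')
j=17 s[j]='b': π[17]=1 (border 'b')
j=18 s[j]='a': π[18]=2 (border 'ba')
j=19 s[j]='a': k: 2→0; π[19]=0 (border '')
j=20 s[j]='b': π[20]=1 (border 'b')
j=21 s[j]='a': π[21]=2 (border 'ba')
j=22 s[j]='b': π[22]=3 (border 'bab')
j=23 s[j]='a': k: 3→1; π[23]=2 (border 'ba')
j=24 s[j]='a': k: 2→0; π[24]=0 (border '')
j=25 s[j]='a': π[25]=0 (border '')
j=26 s[j]='a': π[26]=0 (border '')
j=27 s[j]='b': π[27]=1 (border 'b')
j=28 s[j]='b': k: 1→0; π[28]=1 (border 'b')
j=29 s[j]='a': π[29]=2 (border 'ba')
j=30 s[j]='b': π[30]=3 (border 'bab')
j=31 s[j]='a': k: 3→1; π[31]=2 (border 'ba')
j=32 s[j]='b': π[32]=3 (border 'bab')
j=33 s[j]='a': k: 3→1; π[33]=2 (border 'ba')
j=34 s[j]='b': π[34]=3 (border 'bab')
j=35 s[j]='b': π[35]=4 (border 'babb')
j=36 s[j]='a': π[36]=5 (border 'babba')
j=37 s[j]='b': π[37]=6 (border 'babbab')

[0, 0, 1, 1, 2, 3, 4, 5, 6, 2, 3, 2, 0, 0, 1, 2, 0, 1, 2, 0, 1, 2, 3, 2, 0, 0, 0, 1, 1, 2, 3, 2, 3, 2, 3, 4, 5, 6]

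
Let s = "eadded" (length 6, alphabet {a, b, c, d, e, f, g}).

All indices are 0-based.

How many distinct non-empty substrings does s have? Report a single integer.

18

sorted suffixes:
  #0 SA[0]=1  'added'
  #1 SA[1]=5  'd'
  #2 SA[2]=2  'dded'
  #3 SA[3]=3  'ded'
  #4 SA[4]=0  'eadded'
  #5 SA[5]=4  'ed'

SA = [1, 5, 2, 3, 0, 4]
[i] adj suffixes → lcp
  [1] 1/5 → 0 ('')
  [2] 5/2 → 1 ('d')
  [3] 2/3 → 1 ('d')
  [4] 3/0 → 0 ('')
  [5] 0/4 → 1 ('e')

n(n+1)/2 = 6·7/2 = 21
Σ LCP = 0 + 0 + 1 + 1 + 0 + 1 = 3
distinct = 21 − 3 = 18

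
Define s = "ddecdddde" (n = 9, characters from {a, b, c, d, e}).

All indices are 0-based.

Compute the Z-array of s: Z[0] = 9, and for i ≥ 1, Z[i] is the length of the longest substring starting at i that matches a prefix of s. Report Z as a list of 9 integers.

Z[0]=9
i=1: outside box; Z[1]=1 extend→box=[1,2)
i=2: outside box; Z[2]=0
i=3: outside box; Z[3]=0
i=4: outside box; Z[4]=2 extend→box=[4,6)
i=5: min(r-i=1, Z[1]=1)=1; Z[5]=2 extend→box=[5,7)
i=6: min(r-i=1, Z[1]=1)=1; Z[6]=3 extend→box=[6,9)
i=7: min(r-i=2, Z[1]=1)=1; Z[7]=1
i=8: min(r-i=1, Z[2]=0)=0; Z[8]=0

[9, 1, 0, 0, 2, 2, 3, 1, 0]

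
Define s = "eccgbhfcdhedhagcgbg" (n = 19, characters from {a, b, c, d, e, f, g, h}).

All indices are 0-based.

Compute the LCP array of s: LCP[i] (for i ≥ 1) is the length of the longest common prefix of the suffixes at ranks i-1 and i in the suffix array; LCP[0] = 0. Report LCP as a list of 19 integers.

[0, 0, 1, 0, 1, 1, 3, 0, 2, 0, 1, 0, 0, 1, 2, 1, 0, 1, 1]

rank | idx | suffix
   0 |  13 | agcgbg
   1 |  17 | bg
   2 |   4 | bhfcdhedhagcgbg
   3 |   1 | ccgbhfcdhedhagcgbg
   4 |   7 | cdhedhagcgbg
   5 |  15 | cgbg
   6 |   2 | cgbhfcdhedhagcgbg
   7 |  11 | dhagcgbg
   8 |   8 | dhedhagcgbg
   9 |   0 | eccgbhfcdhedhagcgbg
  10 |  10 | edhagcgbg
  11 |   6 | fcdhedhagcgbg
  12 |  18 | g
  13 |  16 | gbg
  14 |   3 | gbhfcdhedhagcgbg
  15 |  14 | gcgbg
  16 |  12 | hagcgbg
  17 |   9 | hedhagcgbg
  18 |   5 | hfcdhedhagcgbg

SA = [13, 17, 4, 1, 7, 15, 2, 11, 8, 0, 10, 6, 18, 16, 3, 14, 12, 9, 5]
rank  pair      lcp
   1  s[13:],s[17:]  0  ''
   2  s[17:],s[4:]  1  'b'
   3  s[4:],s[1:]  0  ''
   4  s[1:],s[7:]  1  'c'
   5  s[7:],s[15:]  1  'c'
   6  s[15:],s[2:]  3  'cgb'
   7  s[2:],s[11:]  0  ''
   8  s[11:],s[8:]  2  'dh'
   9  s[8:],s[0:]  0  ''
  10  s[0:],s[10:]  1  'e'
  11  s[10:],s[6:]  0  ''
  12  s[6:],s[18:]  0  ''
  13  s[18:],s[16:]  1  'g'
  14  s[16:],s[3:]  2  'gb'
  15  s[3:],s[14:]  1  'g'
  16  s[14:],s[12:]  0  ''
  17  s[12:],s[9:]  1  'h'
  18  s[9:],s[5:]  1  'h'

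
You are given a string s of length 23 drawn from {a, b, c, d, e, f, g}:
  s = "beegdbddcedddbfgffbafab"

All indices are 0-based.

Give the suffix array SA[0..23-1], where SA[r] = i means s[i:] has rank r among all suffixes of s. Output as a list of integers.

[21, 19, 22, 18, 5, 0, 13, 8, 4, 12, 7, 11, 6, 10, 9, 1, 2, 20, 17, 16, 14, 3, 15]

rank | idx | suffix
   0 |  21 | ab
   1 |  19 | afab
   2 |  22 | b
   3 |  18 | bafab
   4 |   5 | bddcedddbfgffbafab
   5 |   0 | beegdbddcedddbfgffbafab
   6 |  13 | bfgffbafab
   7 |   8 | cedddbfgffbafab
   8 |   4 | dbddcedddbfgffbafab
   9 |  12 | dbfgffbafab
  10 |   7 | dcedddbfgffbafab
  11 |  11 | ddbfgffbafab
  12 |   6 | ddcedddbfgffbafab
  13 |  10 | dddbfgffbafab
  14 |   9 | edddbfgffbafab
  15 |   1 | eegdbddcedddbfgffbafab
  16 |   2 | egdbddcedddbfgffbafab
  17 |  20 | fab
  18 |  17 | fbafab
  19 |  16 | ffbafab
  20 |  14 | fgffbafab
  21 |   3 | gdbddcedddbfgffbafab
  22 |  15 | gffbafab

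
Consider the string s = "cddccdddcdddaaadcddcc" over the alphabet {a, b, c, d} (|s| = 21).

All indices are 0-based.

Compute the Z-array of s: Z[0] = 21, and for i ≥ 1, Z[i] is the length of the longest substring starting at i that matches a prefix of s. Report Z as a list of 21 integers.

Z[0]=21
i=1: outside box; Z[1]=0
i=2: outside box; Z[2]=0
i=3: outside box; Z[3]=1 extend→box=[3,4)
i=4: outside box; Z[4]=3 extend→box=[4,7)
i=5: min(r-i=2, Z[1]=0)=0; Z[5]=0
i=6: min(r-i=1, Z[2]=0)=0; Z[6]=0
i=7: outside box; Z[7]=0
i=8: outside box; Z[8]=3 extend→box=[8,11)
i=9: min(r-i=2, Z[1]=0)=0; Z[9]=0
i=10: min(r-i=1, Z[2]=0)=0; Z[10]=0
i=11: outside box; Z[11]=0
i=12: outside box; Z[12]=0
i=13: outside box; Z[13]=0
i=14: outside box; Z[14]=0
i=15: outside box; Z[15]=0
i=16: outside box; Z[16]=5 extend→box=[16,21)
i=17: min(r-i=4, Z[1]=0)=0; Z[17]=0
i=18: min(r-i=3, Z[2]=0)=0; Z[18]=0
i=19: min(r-i=2, Z[3]=1)=1; Z[19]=1
i=20: min(r-i=1, Z[4]=3)=1; Z[20]=1

[21, 0, 0, 1, 3, 0, 0, 0, 3, 0, 0, 0, 0, 0, 0, 0, 5, 0, 0, 1, 1]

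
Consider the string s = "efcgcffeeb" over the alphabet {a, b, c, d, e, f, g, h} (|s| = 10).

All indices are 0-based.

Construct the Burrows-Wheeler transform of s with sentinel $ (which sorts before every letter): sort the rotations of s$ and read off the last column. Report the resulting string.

begfef$efcc

rank  rotation     last
    0  $efcgcffeeb  b
    1  b$efcgcffee  e
    2  cffeeb$efcg  g
    3  cgcffeeb$ef  f
    4  eb$efcgcffe  e
    5  eeb$efcgcff  f
    6  efcgcffeeb$  $
    7  fcgcffeeb$e  e
    8  feeb$efcgcf  f
    9  ffeeb$efcgc  c
   10  gcffeeb$efc  c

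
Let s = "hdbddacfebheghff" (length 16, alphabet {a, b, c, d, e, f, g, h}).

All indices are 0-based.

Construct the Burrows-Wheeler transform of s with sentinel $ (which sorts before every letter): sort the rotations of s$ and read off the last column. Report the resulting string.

rank  rotation           last
    0  $hdbddacfebheghff  f
    1  acfebheghff$hdbdd  d
    2  bddacfebheghff$hd  d
    3  bheghff$hdbddacfe  e
    4  cfebheghff$hdbdda  a
    5  dacfebheghff$hdbd  d
    6  dbddacfebheghff$h  h
    7  ddacfebheghff$hdb  b
    8  ebheghff$hdbddacf  f
    9  eghff$hdbddacfebh  h
   10  f$hdbddacfebheghf  f
   11  febheghff$hdbddac  c
   12  ff$hdbddacfebhegh  h
   13  ghff$hdbddacfebhe  e
   14  hdbddacfebheghff$  $
   15  heghff$hdbddacfeb  b
   16  hff$hdbddacfebheg  g

fddeadhbfhfche$bg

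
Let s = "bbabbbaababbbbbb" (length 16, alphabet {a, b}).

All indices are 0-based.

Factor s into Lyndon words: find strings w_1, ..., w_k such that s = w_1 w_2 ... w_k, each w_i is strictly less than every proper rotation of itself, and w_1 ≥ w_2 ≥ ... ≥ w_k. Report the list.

emit factor 1: 'b' (i=0, period=1)
emit factor 2: 'b' (i=1, period=1)
emit factor 3: 'abbb' (i=2, period=4)
emit factor 4: 'aababbbbbb' (i=6, period=10)

["b", "b", "abbb", "aababbbbbb"]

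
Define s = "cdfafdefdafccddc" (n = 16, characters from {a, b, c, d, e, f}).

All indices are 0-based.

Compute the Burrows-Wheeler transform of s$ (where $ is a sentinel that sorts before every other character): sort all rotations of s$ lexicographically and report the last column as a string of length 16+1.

rank  rotation           last
    0  $cdfafdefdafccddc  c
    1  afccddc$cdfafdefd  d
    2  afdefdafccddc$cdf  f
    3  c$cdfafdefdafccdd  d
    4  ccddc$cdfafdefdaf  f
    5  cddc$cdfafdefdafc  c
    6  cdfafdefdafccddc$  $
    7  dafccddc$cdfafdef  f
    8  dc$cdfafdefdafccd  d
    9  ddc$cdfafdefdafcc  c
   10  defdafccddc$cdfaf  f
   11  dfafdefdafccddc$c  c
   12  efdafccddc$cdfafd  d
   13  fafdefdafccddc$cd  d
   14  fccddc$cdfafdefda  a
   15  fdafccddc$cdfafde  e
   16  fdefdafccddc$cdfa  a

cdfdfc$fdcfcddaea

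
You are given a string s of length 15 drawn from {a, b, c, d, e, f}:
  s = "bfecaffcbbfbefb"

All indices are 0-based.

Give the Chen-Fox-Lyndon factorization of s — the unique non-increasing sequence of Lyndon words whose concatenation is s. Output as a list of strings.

emit factor 1: 'bfec' (i=0, period=4)
emit factor 2: 'affcbbfbefb' (i=4, period=11)

["bfec", "affcbbfbefb"]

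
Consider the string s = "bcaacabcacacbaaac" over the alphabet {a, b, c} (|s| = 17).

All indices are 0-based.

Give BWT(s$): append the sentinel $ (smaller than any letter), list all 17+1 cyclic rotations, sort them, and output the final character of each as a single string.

cbaccaaccc$aababaa

rank  rotation            last
    0  $bcaacabcacacbaaac  c
    1  aaac$bcaacabcacacb  b
    2  aac$bcaacabcacacba  a
    3  aacabcacacbaaac$bc  c
    4  abcacacbaaac$bcaac  c
    5  ac$bcaacabcacacbaa  a
    6  acabcacacbaaac$bca  a
    7  acacbaaac$bcaacabc  c
    8  acbaaac$bcaacabcac  c
    9  baaac$bcaacabcacac  c
   10  bcaacabcacacbaaac$  $
   11  bcacacbaaac$bcaaca  a
   12  c$bcaacabcacacbaaa  a
   13  caacabcacacbaaac$b  b
   14  cabcacacbaaac$bcaa  a
   15  cacacbaaac$bcaacab  b
   16  cacbaaac$bcaacabca  a
   17  cbaaac$bcaacabcaca  a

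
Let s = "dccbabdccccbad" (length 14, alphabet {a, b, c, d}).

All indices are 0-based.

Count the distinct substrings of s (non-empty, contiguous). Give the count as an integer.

84

rank→(start, suffix):
  0 → (4, 'abdccccbad')
  1 → (12, 'ad')
  2 → (3, 'babdccccbad')
  3 → (11, 'bad')
  4 → (5, 'bdccccbad')
  5 → (2, 'cbabdccccbad')
  6 → (10, 'cbad')
  7 → (1, 'ccbabdccccbad')
  8 → (9, 'ccbad')
  9 → (8, 'cccbad')
  10 → (7, 'ccccbad')
  11 → (13, 'd')
  12 → (0, 'dccbabdccccbad')
  13 → (6, 'dccccbad')

SA = [4, 12, 3, 11, 5, 2, 10, 1, 9, 8, 7, 13, 0, 6]
i: (SA[i-1],SA[i]) lcp shared
  1: (4,12) 1 'a'
  2: (12,3) 0 ''
  3: (3,11) 2 'ba'
  4: (11,5) 1 'b'
  5: (5,2) 0 ''
  6: (2,10) 3 'cba'
  7: (10,1) 1 'c'
  8: (1,9) 4 'ccba'
  9: (9,8) 2 'cc'
  10: (8,7) 3 'ccc'
  11: (7,13) 0 ''
  12: (13,0) 1 'd'
  13: (0,6) 3 'dcc'

n(n+1)/2 = 14·15/2 = 105
Σ LCP = 0 + 1 + 0 + 2 + 1 + 0 + 3 + 1 + 4 + 2 + 3 + 0 + 1 + 3 = 21
distinct = 105 − 21 = 84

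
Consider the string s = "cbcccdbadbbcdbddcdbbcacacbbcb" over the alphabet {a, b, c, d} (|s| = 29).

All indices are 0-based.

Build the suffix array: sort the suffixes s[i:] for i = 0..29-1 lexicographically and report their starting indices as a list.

rank | idx | suffix
   0 |  21 | acacbbcb
   1 |  23 | acbbcb
   2 |   7 | adbbcdbddcdbbcacacbbcb
   3 |  28 | b
   4 |   6 | badbbcdbddcdbbcacacbbcb
   5 |  18 | bbcacacbbcb
   6 |  25 | bbcb
   7 |   9 | bbcdbddcdbbcacacbbcb
   8 |  19 | bcacacbbcb
   9 |  26 | bcb
  10 |   1 | bcccdbadbbcdbddcdbbcacacbbcb
  11 |  10 | bcdbddcdbbcacacbbcb
  12 |  13 | bddcdbbcacacbbcb
  13 |  20 | cacacbbcb
  14 |  22 | cacbbcb
  15 |  27 | cb
  16 |  24 | cbbcb
  17 |   0 | cbcccdbadbbcdbddcdbbcacacbbcb
  18 |   2 | cccdbadbbcdbddcdbbcacacbbcb
  19 |   3 | ccdbadbbcdbddcdbbcacacbbcb
  20 |   4 | cdbadbbcdbddcdbbcacacbbcb
  21 |  16 | cdbbcacacbbcb
  22 |  11 | cdbddcdbbcacacbbcb
  23 |   5 | dbadbbcdbddcdbbcacacbbcb
  24 |  17 | dbbcacacbbcb
  25 |   8 | dbbcdbddcdbbcacacbbcb
  26 |  12 | dbddcdbbcacacbbcb
  27 |  15 | dcdbbcacacbbcb
  28 |  14 | ddcdbbcacacbbcb

[21, 23, 7, 28, 6, 18, 25, 9, 19, 26, 1, 10, 13, 20, 22, 27, 24, 0, 2, 3, 4, 16, 11, 5, 17, 8, 12, 15, 14]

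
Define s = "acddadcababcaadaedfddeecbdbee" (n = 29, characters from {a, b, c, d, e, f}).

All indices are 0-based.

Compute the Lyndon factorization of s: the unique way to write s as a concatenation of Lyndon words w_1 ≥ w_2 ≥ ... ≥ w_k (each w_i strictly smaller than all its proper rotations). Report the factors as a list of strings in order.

emit factor 1: 'acddadc' (i=0, period=7)
emit factor 2: 'ababc' (i=7, period=5)
emit factor 3: 'aadaedfddeecbdbee' (i=12, period=17)

["acddadc", "ababc", "aadaedfddeecbdbee"]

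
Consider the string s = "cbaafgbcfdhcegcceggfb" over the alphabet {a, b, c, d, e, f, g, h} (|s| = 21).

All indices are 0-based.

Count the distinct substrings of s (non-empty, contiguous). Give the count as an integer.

215

rank→(start, suffix):
  0 → (2, 'aafgbcfdhcegcceggfb')
  1 → (3, 'afgbcfdhcegcceggfb')
  2 → (20, 'b')
  3 → (1, 'baafgbcfdhcegcceggfb')
  4 → (6, 'bcfdhcegcceggfb')
  5 → (0, 'cbaafgbcfdhcegcceggfb')
  6 → (14, 'cceggfb')
  7 → (11, 'cegcceggfb')
  8 → (15, 'ceggfb')
  9 → (7, 'cfdhcegcceggfb')
  10 → (9, 'dhcegcceggfb')
  11 → (12, 'egcceggfb')
  12 → (16, 'eggfb')
  13 → (19, 'fb')
  14 → (8, 'fdhcegcceggfb')
  15 → (4, 'fgbcfdhcegcceggfb')
  16 → (5, 'gbcfdhcegcceggfb')
  17 → (13, 'gcceggfb')
  18 → (18, 'gfb')
  19 → (17, 'ggfb')
  20 → (10, 'hcegcceggfb')

SA = [2, 3, 20, 1, 6, 0, 14, 11, 15, 7, 9, 12, 16, 19, 8, 4, 5, 13, 18, 17, 10]
[i] adj suffixes → lcp
  [1] 2/3 → 1 ('a')
  [2] 3/20 → 0 ('')
  [3] 20/1 → 1 ('b')
  [4] 1/6 → 1 ('b')
  [5] 6/0 → 0 ('')
  [6] 0/14 → 1 ('c')
  [7] 14/11 → 1 ('c')
  [8] 11/15 → 3 ('ceg')
  [9] 15/7 → 1 ('c')
  [10] 7/9 → 0 ('')
  [11] 9/12 → 0 ('')
  [12] 12/16 → 2 ('eg')
  [13] 16/19 → 0 ('')
  [14] 19/8 → 1 ('f')
  [15] 8/4 → 1 ('f')
  [16] 4/5 → 0 ('')
  [17] 5/13 → 1 ('g')
  [18] 13/18 → 1 ('g')
  [19] 18/17 → 1 ('g')
  [20] 17/10 → 0 ('')

n(n+1)/2 = 21·22/2 = 231
Σ LCP = 0 + 1 + 0 + 1 + 1 + 0 + 1 + 1 + 3 + 1 + 0 + 0 + 2 + 0 + 1 + 1 + 0 + 1 + 1 + 1 + 0 = 16
distinct = 231 − 16 = 215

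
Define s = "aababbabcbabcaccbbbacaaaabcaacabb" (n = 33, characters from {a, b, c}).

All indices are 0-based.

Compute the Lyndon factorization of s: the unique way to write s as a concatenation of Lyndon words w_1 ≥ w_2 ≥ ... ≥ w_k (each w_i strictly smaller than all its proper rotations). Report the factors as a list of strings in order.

emit factor 1: 'aababbabcbabcaccbbbac' (i=0, period=21)
emit factor 2: 'aaaabcaacabb' (i=21, period=12)

["aababbabcbabcaccbbbac", "aaaabcaacabb"]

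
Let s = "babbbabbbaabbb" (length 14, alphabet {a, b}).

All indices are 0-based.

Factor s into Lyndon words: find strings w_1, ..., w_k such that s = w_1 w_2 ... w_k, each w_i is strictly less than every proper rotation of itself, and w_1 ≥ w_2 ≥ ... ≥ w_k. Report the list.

["b", "abbb", "abbb", "aabbb"]

emit factor 1: 'b' (i=0, period=1)
emit factor 2: 'abbb' (i=1, period=4)
emit factor 3: 'abbb' (i=5, period=4)
emit factor 4: 'aabbb' (i=9, period=5)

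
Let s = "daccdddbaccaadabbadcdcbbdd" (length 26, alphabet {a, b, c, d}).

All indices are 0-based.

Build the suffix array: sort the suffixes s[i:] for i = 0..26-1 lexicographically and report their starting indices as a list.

sorted suffixes:
  #0 SA[0]=11  'aadabbadcdcbbdd'
  #1 SA[1]=14  'abbadcdcbbdd'
  #2 SA[2]=8  'accaadabbadcdcbbdd'
  #3 SA[3]=1  'accdddbaccaadabbadcdcbbdd'
  #4 SA[4]=12  'adabbadcdcbbdd'
  #5 SA[5]=17  'adcdcbbdd'
  #6 SA[6]=7  'baccaadabbadcdcbbdd'
  #7 SA[7]=16  'badcdcbbdd'
  #8 SA[8]=15  'bbadcdcbbdd'
  #9 SA[9]=22  'bbdd'
  #10 SA[10]=23  'bdd'
  #11 SA[11]=10  'caadabbadcdcbbdd'
  #12 SA[12]=21  'cbbdd'
  #13 SA[13]=9  'ccaadabbadcdcbbdd'
  #14 SA[14]=2  'ccdddbaccaadabbadcdcbbdd'
  #15 SA[15]=19  'cdcbbdd'
  #16 SA[16]=3  'cdddbaccaadabbadcdcbbdd'
  #17 SA[17]=25  'd'
  #18 SA[18]=13  'dabbadcdcbbdd'
  #19 SA[19]=0  'daccdddbaccaadabbadcdcbbdd'
  #20 SA[20]=6  'dbaccaadabbadcdcbbdd'
  #21 SA[21]=20  'dcbbdd'
  #22 SA[22]=18  'dcdcbbdd'
  #23 SA[23]=24  'dd'
  #24 SA[24]=5  'ddbaccaadabbadcdcbbdd'
  #25 SA[25]=4  'dddbaccaadabbadcdcbbdd'

[11, 14, 8, 1, 12, 17, 7, 16, 15, 22, 23, 10, 21, 9, 2, 19, 3, 25, 13, 0, 6, 20, 18, 24, 5, 4]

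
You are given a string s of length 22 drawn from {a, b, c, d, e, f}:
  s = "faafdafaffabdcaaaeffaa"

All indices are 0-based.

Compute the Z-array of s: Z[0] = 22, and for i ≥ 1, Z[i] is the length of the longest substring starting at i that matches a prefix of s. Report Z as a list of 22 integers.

[22, 0, 0, 1, 0, 0, 2, 0, 1, 2, 0, 0, 0, 0, 0, 0, 0, 0, 1, 3, 0, 0]

Z[0]=22
i=1: outside box; Z[1]=0
i=2: outside box; Z[2]=0
i=3: outside box; Z[3]=1 grow→box=[3,4)
i=4: outside box; Z[4]=0
i=5: outside box; Z[5]=0
i=6: outside box; Z[6]=2 grow→box=[6,8)
i=7: min(r-i=1, Z[1]=0)=0; Z[7]=0
i=8: outside box; Z[8]=1 grow→box=[8,9)
i=9: outside box; Z[9]=2 grow→box=[9,11)
i=10: min(r-i=1, Z[1]=0)=0; Z[10]=0
i=11: outside box; Z[11]=0
i=12: outside box; Z[12]=0
i=13: outside box; Z[13]=0
i=14: outside box; Z[14]=0
i=15: outside box; Z[15]=0
i=16: outside box; Z[16]=0
i=17: outside box; Z[17]=0
i=18: outside box; Z[18]=1 grow→box=[18,19)
i=19: outside box; Z[19]=3 grow→box=[19,22)
i=20: min(r-i=2, Z[1]=0)=0; Z[20]=0
i=21: min(r-i=1, Z[2]=0)=0; Z[21]=0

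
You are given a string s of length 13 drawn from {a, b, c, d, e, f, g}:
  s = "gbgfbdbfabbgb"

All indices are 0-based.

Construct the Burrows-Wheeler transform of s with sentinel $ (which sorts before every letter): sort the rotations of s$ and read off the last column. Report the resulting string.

bfgafdbgbbgb$b

rank  rotation        last
    0  $gbgfbdbfabbgb  b
    1  abbgb$gbgfbdbf  f
    2  b$gbgfbdbfabbg  g
    3  bbgb$gbgfbdbfa  a
    4  bdbfabbgb$gbgf  f
    5  bfabbgb$gbgfbd  d
    6  bgb$gbgfbdbfab  b
    7  bgfbdbfabbgb$g  g
    8  dbfabbgb$gbgfb  b
    9  fabbgb$gbgfbdb  b
   10  fbdbfabbgb$gbg  g
   11  gb$gbgfbdbfabb  b
   12  gbgfbdbfabbgb$  $
   13  gfbdbfabbgb$gb  b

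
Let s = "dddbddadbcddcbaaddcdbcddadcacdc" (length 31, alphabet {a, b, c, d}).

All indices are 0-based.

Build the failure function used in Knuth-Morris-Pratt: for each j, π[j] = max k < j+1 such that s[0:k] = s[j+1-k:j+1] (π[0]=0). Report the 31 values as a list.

π[0] = 0
j=1 s[j]='d': π[1]=1 (border 'd')
j=2 s[j]='d': π[2]=2 (border 'dd')
j=3 s[j]='b': k: 2→1→0; π[3]=0 (border '')
j=4 s[j]='d': π[4]=1 (border 'd')
j=5 s[j]='d': π[5]=2 (border 'dd')
j=6 s[j]='a': k: 2→1→0; π[6]=0 (border '')
j=7 s[j]='d': π[7]=1 (border 'd')
j=8 s[j]='b': k: 1→0; π[8]=0 (border '')
j=9 s[j]='c': π[9]=0 (border '')
j=10 s[j]='d': π[10]=1 (border 'd')
j=11 s[j]='d': π[11]=2 (border 'dd')
j=12 s[j]='c': k: 2→1→0; π[12]=0 (border '')
j=13 s[j]='b': π[13]=0 (border '')
j=14 s[j]='a': π[14]=0 (border '')
j=15 s[j]='a': π[15]=0 (border '')
j=16 s[j]='d': π[16]=1 (border 'd')
j=17 s[j]='d': π[17]=2 (border 'dd')
j=18 s[j]='c': k: 2→1→0; π[18]=0 (border '')
j=19 s[j]='d': π[19]=1 (border 'd')
j=20 s[j]='b': k: 1→0; π[20]=0 (border '')
j=21 s[j]='c': π[21]=0 (border '')
j=22 s[j]='d': π[22]=1 (border 'd')
j=23 s[j]='d': π[23]=2 (border 'dd')
j=24 s[j]='a': k: 2→1→0; π[24]=0 (border '')
j=25 s[j]='d': π[25]=1 (border 'd')
j=26 s[j]='c': k: 1→0; π[26]=0 (border '')
j=27 s[j]='a': π[27]=0 (border '')
j=28 s[j]='c': π[28]=0 (border '')
j=29 s[j]='d': π[29]=1 (border 'd')
j=30 s[j]='c': k: 1→0; π[30]=0 (border '')

[0, 1, 2, 0, 1, 2, 0, 1, 0, 0, 1, 2, 0, 0, 0, 0, 1, 2, 0, 1, 0, 0, 1, 2, 0, 1, 0, 0, 0, 1, 0]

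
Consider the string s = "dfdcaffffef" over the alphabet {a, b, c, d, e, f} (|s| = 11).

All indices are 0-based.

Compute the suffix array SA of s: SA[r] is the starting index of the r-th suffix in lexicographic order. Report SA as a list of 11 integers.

rank→(start, suffix):
  0 → (4, 'affffef')
  1 → (3, 'caffffef')
  2 → (2, 'dcaffffef')
  3 → (0, 'dfdcaffffef')
  4 → (9, 'ef')
  5 → (10, 'f')
  6 → (1, 'fdcaffffef')
  7 → (8, 'fef')
  8 → (7, 'ffef')
  9 → (6, 'fffef')
  10 → (5, 'ffffef')

[4, 3, 2, 0, 9, 10, 1, 8, 7, 6, 5]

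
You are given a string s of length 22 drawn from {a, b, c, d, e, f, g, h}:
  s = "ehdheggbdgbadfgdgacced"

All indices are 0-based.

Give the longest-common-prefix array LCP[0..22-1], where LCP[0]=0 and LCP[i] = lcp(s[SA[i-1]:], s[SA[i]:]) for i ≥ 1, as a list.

rank→(start, suffix):
  0 → (17, 'acced')
  1 → (11, 'adfgdgacced')
  2 → (10, 'badfgdgacced')
  3 → (7, 'bdgbadfgdgacced')
  4 → (18, 'cced')
  5 → (19, 'ced')
  6 → (21, 'd')
  7 → (12, 'dfgdgacced')
  8 → (15, 'dgacced')
  9 → (8, 'dgbadfgdgacced')
  10 → (2, 'dheggbdgbadfgdgacced')
  11 → (20, 'ed')
  12 → (4, 'eggbdgbadfgdgacced')
  13 → (0, 'ehdheggbdgbadfgdgacced')
  14 → (13, 'fgdgacced')
  15 → (16, 'gacced')
  16 → (9, 'gbadfgdgacced')
  17 → (6, 'gbdgbadfgdgacced')
  18 → (14, 'gdgacced')
  19 → (5, 'ggbdgbadfgdgacced')
  20 → (1, 'hdheggbdgbadfgdgacced')
  21 → (3, 'heggbdgbadfgdgacced')

SA = [17, 11, 10, 7, 18, 19, 21, 12, 15, 8, 2, 20, 4, 0, 13, 16, 9, 6, 14, 5, 1, 3]
i: (SA[i-1],SA[i]) lcp shared
  1: (17,11) 1 'a'
  2: (11,10) 0 ''
  3: (10,7) 1 'b'
  4: (7,18) 0 ''
  5: (18,19) 1 'c'
  6: (19,21) 0 ''
  7: (21,12) 1 'd'
  8: (12,15) 1 'd'
  9: (15,8) 2 'dg'
  10: (8,2) 1 'd'
  11: (2,20) 0 ''
  12: (20,4) 1 'e'
  13: (4,0) 1 'e'
  14: (0,13) 0 ''
  15: (13,16) 0 ''
  16: (16,9) 1 'g'
  17: (9,6) 2 'gb'
  18: (6,14) 1 'g'
  19: (14,5) 1 'g'
  20: (5,1) 0 ''
  21: (1,3) 1 'h'

[0, 1, 0, 1, 0, 1, 0, 1, 1, 2, 1, 0, 1, 1, 0, 0, 1, 2, 1, 1, 0, 1]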